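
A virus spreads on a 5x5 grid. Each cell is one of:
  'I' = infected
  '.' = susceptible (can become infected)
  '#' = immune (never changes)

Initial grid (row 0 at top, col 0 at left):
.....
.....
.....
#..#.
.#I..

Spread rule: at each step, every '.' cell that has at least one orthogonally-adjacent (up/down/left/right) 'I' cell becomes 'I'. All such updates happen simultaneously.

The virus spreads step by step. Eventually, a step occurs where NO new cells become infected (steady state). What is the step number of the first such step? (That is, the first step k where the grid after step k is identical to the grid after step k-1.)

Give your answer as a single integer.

Step 0 (initial): 1 infected
Step 1: +2 new -> 3 infected
Step 2: +3 new -> 6 infected
Step 3: +4 new -> 10 infected
Step 4: +5 new -> 15 infected
Step 5: +4 new -> 19 infected
Step 6: +2 new -> 21 infected
Step 7: +0 new -> 21 infected

Answer: 7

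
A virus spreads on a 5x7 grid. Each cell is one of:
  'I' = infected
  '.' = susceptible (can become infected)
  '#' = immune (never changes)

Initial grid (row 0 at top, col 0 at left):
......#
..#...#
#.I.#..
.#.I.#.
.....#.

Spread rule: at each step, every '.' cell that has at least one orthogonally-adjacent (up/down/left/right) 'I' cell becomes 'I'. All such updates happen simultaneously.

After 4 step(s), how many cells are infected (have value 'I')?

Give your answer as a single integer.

Answer: 21

Derivation:
Step 0 (initial): 2 infected
Step 1: +5 new -> 7 infected
Step 2: +4 new -> 11 infected
Step 3: +5 new -> 16 infected
Step 4: +5 new -> 21 infected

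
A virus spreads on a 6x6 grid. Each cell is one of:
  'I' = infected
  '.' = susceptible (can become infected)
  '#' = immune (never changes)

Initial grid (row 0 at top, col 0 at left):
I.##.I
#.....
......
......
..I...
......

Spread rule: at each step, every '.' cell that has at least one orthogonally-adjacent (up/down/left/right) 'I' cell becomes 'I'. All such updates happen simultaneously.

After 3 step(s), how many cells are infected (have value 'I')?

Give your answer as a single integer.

Answer: 31

Derivation:
Step 0 (initial): 3 infected
Step 1: +7 new -> 10 infected
Step 2: +10 new -> 20 infected
Step 3: +11 new -> 31 infected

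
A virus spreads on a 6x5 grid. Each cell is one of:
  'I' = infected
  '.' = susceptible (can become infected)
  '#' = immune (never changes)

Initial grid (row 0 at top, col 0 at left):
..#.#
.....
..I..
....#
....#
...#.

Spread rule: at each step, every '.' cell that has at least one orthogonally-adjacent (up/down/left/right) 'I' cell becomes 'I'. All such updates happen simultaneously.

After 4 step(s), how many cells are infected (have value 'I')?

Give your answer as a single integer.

Answer: 23

Derivation:
Step 0 (initial): 1 infected
Step 1: +4 new -> 5 infected
Step 2: +7 new -> 12 infected
Step 3: +8 new -> 20 infected
Step 4: +3 new -> 23 infected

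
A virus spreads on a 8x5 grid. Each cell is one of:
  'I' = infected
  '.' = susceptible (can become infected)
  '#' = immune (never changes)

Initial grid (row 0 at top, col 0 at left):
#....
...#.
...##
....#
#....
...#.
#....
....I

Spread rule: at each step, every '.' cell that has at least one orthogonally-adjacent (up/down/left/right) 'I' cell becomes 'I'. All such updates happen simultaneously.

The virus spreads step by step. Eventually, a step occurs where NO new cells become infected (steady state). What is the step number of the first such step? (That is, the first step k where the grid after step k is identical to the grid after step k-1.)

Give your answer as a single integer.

Step 0 (initial): 1 infected
Step 1: +2 new -> 3 infected
Step 2: +3 new -> 6 infected
Step 3: +3 new -> 9 infected
Step 4: +4 new -> 13 infected
Step 5: +3 new -> 16 infected
Step 6: +3 new -> 19 infected
Step 7: +2 new -> 21 infected
Step 8: +3 new -> 24 infected
Step 9: +3 new -> 27 infected
Step 10: +3 new -> 30 infected
Step 11: +1 new -> 31 infected
Step 12: +1 new -> 32 infected
Step 13: +0 new -> 32 infected

Answer: 13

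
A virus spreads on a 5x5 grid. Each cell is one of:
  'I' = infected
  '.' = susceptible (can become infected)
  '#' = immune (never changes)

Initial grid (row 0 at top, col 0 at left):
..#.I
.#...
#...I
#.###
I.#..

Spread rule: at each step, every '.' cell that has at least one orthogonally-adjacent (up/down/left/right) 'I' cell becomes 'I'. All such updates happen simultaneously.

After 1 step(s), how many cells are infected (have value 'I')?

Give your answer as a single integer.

Answer: 7

Derivation:
Step 0 (initial): 3 infected
Step 1: +4 new -> 7 infected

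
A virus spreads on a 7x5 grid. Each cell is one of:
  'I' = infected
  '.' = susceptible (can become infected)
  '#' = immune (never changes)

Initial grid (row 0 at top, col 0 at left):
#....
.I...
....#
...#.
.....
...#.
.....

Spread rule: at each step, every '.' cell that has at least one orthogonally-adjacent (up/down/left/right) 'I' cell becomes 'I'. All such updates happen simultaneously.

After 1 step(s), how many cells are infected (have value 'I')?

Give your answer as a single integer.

Answer: 5

Derivation:
Step 0 (initial): 1 infected
Step 1: +4 new -> 5 infected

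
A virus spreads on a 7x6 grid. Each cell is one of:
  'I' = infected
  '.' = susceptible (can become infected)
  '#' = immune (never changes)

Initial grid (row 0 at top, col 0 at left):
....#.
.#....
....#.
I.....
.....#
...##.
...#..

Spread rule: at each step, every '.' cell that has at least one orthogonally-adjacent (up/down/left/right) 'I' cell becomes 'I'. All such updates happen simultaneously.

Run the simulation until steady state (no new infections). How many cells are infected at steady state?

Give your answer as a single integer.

Answer: 32

Derivation:
Step 0 (initial): 1 infected
Step 1: +3 new -> 4 infected
Step 2: +5 new -> 9 infected
Step 3: +6 new -> 15 infected
Step 4: +7 new -> 22 infected
Step 5: +5 new -> 27 infected
Step 6: +3 new -> 30 infected
Step 7: +1 new -> 31 infected
Step 8: +1 new -> 32 infected
Step 9: +0 new -> 32 infected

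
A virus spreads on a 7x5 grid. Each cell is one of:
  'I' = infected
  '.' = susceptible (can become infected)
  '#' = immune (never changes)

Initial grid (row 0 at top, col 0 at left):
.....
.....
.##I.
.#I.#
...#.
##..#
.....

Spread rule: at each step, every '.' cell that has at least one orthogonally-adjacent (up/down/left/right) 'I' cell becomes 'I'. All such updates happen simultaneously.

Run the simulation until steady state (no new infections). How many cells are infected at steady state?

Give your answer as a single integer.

Answer: 26

Derivation:
Step 0 (initial): 2 infected
Step 1: +4 new -> 6 infected
Step 2: +5 new -> 11 infected
Step 3: +6 new -> 17 infected
Step 4: +5 new -> 22 infected
Step 5: +4 new -> 26 infected
Step 6: +0 new -> 26 infected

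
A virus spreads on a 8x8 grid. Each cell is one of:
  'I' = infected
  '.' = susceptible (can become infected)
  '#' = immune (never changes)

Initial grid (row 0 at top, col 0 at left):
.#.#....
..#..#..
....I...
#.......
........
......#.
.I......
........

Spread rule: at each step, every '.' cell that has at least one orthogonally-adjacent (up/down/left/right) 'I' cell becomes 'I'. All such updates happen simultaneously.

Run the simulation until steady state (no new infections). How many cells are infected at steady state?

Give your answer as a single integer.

Step 0 (initial): 2 infected
Step 1: +8 new -> 10 infected
Step 2: +13 new -> 23 infected
Step 3: +15 new -> 38 infected
Step 4: +9 new -> 47 infected
Step 5: +5 new -> 52 infected
Step 6: +4 new -> 56 infected
Step 7: +1 new -> 57 infected
Step 8: +0 new -> 57 infected

Answer: 57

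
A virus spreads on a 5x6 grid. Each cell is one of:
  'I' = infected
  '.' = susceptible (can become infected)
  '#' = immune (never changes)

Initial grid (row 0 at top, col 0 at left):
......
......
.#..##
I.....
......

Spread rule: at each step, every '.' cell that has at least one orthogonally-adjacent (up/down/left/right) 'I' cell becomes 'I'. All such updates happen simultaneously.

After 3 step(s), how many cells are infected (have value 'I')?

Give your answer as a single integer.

Answer: 12

Derivation:
Step 0 (initial): 1 infected
Step 1: +3 new -> 4 infected
Step 2: +3 new -> 7 infected
Step 3: +5 new -> 12 infected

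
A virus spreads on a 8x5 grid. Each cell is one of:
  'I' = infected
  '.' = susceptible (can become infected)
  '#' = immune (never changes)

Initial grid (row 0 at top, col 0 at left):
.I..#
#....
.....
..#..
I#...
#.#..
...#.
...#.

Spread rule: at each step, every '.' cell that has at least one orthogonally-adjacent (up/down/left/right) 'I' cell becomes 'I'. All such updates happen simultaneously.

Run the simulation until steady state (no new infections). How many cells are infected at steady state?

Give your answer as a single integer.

Step 0 (initial): 2 infected
Step 1: +4 new -> 6 infected
Step 2: +5 new -> 11 infected
Step 3: +2 new -> 13 infected
Step 4: +2 new -> 15 infected
Step 5: +2 new -> 17 infected
Step 6: +2 new -> 19 infected
Step 7: +3 new -> 22 infected
Step 8: +1 new -> 23 infected
Step 9: +1 new -> 24 infected
Step 10: +1 new -> 25 infected
Step 11: +0 new -> 25 infected

Answer: 25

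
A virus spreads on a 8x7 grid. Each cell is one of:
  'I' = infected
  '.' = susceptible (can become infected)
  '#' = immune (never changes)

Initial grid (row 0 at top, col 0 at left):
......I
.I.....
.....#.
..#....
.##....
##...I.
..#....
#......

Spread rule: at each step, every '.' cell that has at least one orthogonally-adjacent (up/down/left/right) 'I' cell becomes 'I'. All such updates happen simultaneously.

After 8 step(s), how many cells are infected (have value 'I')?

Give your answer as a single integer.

Step 0 (initial): 3 infected
Step 1: +10 new -> 13 infected
Step 2: +16 new -> 29 infected
Step 3: +11 new -> 40 infected
Step 4: +4 new -> 44 infected
Step 5: +1 new -> 45 infected
Step 6: +1 new -> 46 infected
Step 7: +1 new -> 47 infected
Step 8: +1 new -> 48 infected

Answer: 48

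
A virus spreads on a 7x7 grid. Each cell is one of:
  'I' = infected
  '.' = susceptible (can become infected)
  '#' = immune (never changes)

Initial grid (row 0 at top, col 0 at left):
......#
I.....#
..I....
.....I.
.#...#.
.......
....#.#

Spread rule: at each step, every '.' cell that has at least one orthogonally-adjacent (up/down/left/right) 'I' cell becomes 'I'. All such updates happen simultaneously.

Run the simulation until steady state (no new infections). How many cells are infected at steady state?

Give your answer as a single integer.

Answer: 43

Derivation:
Step 0 (initial): 3 infected
Step 1: +10 new -> 13 infected
Step 2: +12 new -> 25 infected
Step 3: +8 new -> 33 infected
Step 4: +6 new -> 39 infected
Step 5: +4 new -> 43 infected
Step 6: +0 new -> 43 infected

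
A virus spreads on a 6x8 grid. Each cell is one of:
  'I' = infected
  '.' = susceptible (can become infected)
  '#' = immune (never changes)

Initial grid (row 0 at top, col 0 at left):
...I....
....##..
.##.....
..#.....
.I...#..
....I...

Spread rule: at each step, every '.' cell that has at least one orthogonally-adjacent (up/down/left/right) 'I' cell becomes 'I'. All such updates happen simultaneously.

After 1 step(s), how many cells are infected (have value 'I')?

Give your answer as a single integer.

Step 0 (initial): 3 infected
Step 1: +10 new -> 13 infected

Answer: 13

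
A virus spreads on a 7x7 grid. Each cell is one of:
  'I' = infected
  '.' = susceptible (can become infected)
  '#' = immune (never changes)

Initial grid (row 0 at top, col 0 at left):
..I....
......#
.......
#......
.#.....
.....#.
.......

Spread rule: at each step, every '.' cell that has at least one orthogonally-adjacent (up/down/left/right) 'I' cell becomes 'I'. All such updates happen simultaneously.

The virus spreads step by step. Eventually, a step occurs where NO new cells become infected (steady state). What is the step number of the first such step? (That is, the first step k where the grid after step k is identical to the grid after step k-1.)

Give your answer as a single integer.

Step 0 (initial): 1 infected
Step 1: +3 new -> 4 infected
Step 2: +5 new -> 9 infected
Step 3: +6 new -> 15 infected
Step 4: +7 new -> 22 infected
Step 5: +4 new -> 26 infected
Step 6: +6 new -> 32 infected
Step 7: +6 new -> 38 infected
Step 8: +4 new -> 42 infected
Step 9: +2 new -> 44 infected
Step 10: +1 new -> 45 infected
Step 11: +0 new -> 45 infected

Answer: 11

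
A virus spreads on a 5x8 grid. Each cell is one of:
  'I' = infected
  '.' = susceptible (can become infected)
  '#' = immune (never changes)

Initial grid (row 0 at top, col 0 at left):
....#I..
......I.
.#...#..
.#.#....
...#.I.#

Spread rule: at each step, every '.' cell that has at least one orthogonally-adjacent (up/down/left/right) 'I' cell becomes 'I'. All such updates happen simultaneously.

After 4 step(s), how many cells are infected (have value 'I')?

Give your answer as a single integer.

Answer: 21

Derivation:
Step 0 (initial): 3 infected
Step 1: +7 new -> 10 infected
Step 2: +5 new -> 15 infected
Step 3: +3 new -> 18 infected
Step 4: +3 new -> 21 infected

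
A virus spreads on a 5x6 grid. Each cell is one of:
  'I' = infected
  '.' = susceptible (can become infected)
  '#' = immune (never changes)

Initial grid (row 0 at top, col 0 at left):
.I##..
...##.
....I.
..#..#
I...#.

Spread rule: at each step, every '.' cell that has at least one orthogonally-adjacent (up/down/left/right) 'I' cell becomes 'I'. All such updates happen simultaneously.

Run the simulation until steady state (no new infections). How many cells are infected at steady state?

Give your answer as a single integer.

Step 0 (initial): 3 infected
Step 1: +7 new -> 10 infected
Step 2: +9 new -> 19 infected
Step 3: +2 new -> 21 infected
Step 4: +1 new -> 22 infected
Step 5: +0 new -> 22 infected

Answer: 22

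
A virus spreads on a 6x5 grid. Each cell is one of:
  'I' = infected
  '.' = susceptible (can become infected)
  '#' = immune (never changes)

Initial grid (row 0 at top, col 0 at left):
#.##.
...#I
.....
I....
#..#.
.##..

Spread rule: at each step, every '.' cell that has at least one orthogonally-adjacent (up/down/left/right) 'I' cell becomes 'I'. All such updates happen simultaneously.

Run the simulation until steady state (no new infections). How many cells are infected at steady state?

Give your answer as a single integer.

Step 0 (initial): 2 infected
Step 1: +4 new -> 6 infected
Step 2: +6 new -> 12 infected
Step 3: +5 new -> 17 infected
Step 4: +3 new -> 20 infected
Step 5: +1 new -> 21 infected
Step 6: +0 new -> 21 infected

Answer: 21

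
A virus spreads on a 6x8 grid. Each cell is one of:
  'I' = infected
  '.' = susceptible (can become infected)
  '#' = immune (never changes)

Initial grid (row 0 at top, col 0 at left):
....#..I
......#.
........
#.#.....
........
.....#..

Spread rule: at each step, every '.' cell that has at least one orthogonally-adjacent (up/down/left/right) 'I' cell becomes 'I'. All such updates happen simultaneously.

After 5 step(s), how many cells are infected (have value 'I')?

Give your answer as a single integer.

Step 0 (initial): 1 infected
Step 1: +2 new -> 3 infected
Step 2: +2 new -> 5 infected
Step 3: +3 new -> 8 infected
Step 4: +4 new -> 12 infected
Step 5: +5 new -> 17 infected

Answer: 17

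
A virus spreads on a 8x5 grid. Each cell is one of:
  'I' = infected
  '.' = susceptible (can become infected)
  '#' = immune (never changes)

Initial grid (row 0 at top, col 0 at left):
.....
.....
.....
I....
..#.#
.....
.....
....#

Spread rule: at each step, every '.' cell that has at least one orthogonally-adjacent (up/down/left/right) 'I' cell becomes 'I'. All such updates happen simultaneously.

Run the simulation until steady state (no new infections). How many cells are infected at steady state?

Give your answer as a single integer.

Step 0 (initial): 1 infected
Step 1: +3 new -> 4 infected
Step 2: +5 new -> 9 infected
Step 3: +6 new -> 15 infected
Step 4: +8 new -> 23 infected
Step 5: +6 new -> 29 infected
Step 6: +5 new -> 34 infected
Step 7: +3 new -> 37 infected
Step 8: +0 new -> 37 infected

Answer: 37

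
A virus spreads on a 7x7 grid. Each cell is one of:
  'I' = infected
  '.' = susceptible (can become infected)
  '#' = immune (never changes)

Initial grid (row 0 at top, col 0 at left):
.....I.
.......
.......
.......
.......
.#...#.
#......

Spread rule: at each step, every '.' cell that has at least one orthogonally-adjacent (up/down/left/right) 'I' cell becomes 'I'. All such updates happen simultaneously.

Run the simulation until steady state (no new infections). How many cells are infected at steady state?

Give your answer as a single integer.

Answer: 46

Derivation:
Step 0 (initial): 1 infected
Step 1: +3 new -> 4 infected
Step 2: +4 new -> 8 infected
Step 3: +5 new -> 13 infected
Step 4: +6 new -> 19 infected
Step 5: +6 new -> 25 infected
Step 6: +6 new -> 31 infected
Step 7: +6 new -> 37 infected
Step 8: +5 new -> 42 infected
Step 9: +2 new -> 44 infected
Step 10: +2 new -> 46 infected
Step 11: +0 new -> 46 infected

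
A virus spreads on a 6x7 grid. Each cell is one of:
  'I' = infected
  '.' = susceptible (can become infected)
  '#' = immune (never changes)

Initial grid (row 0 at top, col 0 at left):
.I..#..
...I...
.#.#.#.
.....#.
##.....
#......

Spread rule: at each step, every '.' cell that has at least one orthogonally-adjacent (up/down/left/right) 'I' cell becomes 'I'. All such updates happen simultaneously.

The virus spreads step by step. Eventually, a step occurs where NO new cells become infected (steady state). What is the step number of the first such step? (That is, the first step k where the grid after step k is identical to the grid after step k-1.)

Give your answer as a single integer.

Step 0 (initial): 2 infected
Step 1: +6 new -> 8 infected
Step 2: +4 new -> 12 infected
Step 3: +5 new -> 17 infected
Step 4: +7 new -> 24 infected
Step 5: +5 new -> 29 infected
Step 6: +4 new -> 33 infected
Step 7: +1 new -> 34 infected
Step 8: +0 new -> 34 infected

Answer: 8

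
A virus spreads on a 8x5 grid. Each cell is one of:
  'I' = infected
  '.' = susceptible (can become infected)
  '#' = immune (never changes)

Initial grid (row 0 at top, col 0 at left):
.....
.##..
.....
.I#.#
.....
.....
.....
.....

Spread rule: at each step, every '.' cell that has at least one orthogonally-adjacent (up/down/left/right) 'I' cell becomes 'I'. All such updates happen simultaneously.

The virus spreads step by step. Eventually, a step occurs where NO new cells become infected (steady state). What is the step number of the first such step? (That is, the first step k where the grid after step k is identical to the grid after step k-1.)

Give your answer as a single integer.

Answer: 8

Derivation:
Step 0 (initial): 1 infected
Step 1: +3 new -> 4 infected
Step 2: +5 new -> 9 infected
Step 3: +6 new -> 15 infected
Step 4: +9 new -> 24 infected
Step 5: +7 new -> 31 infected
Step 6: +4 new -> 35 infected
Step 7: +1 new -> 36 infected
Step 8: +0 new -> 36 infected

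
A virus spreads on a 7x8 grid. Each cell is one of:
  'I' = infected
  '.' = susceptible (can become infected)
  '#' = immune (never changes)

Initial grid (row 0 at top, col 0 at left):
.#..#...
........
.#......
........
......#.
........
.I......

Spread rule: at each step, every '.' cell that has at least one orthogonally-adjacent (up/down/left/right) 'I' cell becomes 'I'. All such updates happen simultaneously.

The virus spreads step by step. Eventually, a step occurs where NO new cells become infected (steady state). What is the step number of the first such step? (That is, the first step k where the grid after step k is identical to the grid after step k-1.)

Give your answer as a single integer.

Answer: 13

Derivation:
Step 0 (initial): 1 infected
Step 1: +3 new -> 4 infected
Step 2: +4 new -> 8 infected
Step 3: +5 new -> 13 infected
Step 4: +5 new -> 18 infected
Step 5: +6 new -> 24 infected
Step 6: +7 new -> 31 infected
Step 7: +7 new -> 38 infected
Step 8: +5 new -> 43 infected
Step 9: +3 new -> 46 infected
Step 10: +3 new -> 49 infected
Step 11: +2 new -> 51 infected
Step 12: +1 new -> 52 infected
Step 13: +0 new -> 52 infected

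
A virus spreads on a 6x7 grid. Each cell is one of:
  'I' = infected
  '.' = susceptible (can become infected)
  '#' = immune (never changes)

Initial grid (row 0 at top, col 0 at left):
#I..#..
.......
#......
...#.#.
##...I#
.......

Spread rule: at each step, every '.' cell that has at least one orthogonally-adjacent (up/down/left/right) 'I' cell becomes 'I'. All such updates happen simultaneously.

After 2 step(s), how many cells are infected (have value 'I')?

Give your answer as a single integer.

Step 0 (initial): 2 infected
Step 1: +4 new -> 6 infected
Step 2: +8 new -> 14 infected

Answer: 14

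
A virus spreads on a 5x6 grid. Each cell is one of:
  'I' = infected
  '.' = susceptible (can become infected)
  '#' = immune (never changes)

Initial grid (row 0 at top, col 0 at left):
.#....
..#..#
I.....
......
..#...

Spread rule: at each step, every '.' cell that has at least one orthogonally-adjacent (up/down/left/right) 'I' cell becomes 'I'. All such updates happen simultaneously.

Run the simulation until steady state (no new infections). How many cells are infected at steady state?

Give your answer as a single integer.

Step 0 (initial): 1 infected
Step 1: +3 new -> 4 infected
Step 2: +5 new -> 9 infected
Step 3: +3 new -> 12 infected
Step 4: +3 new -> 15 infected
Step 5: +5 new -> 20 infected
Step 6: +4 new -> 24 infected
Step 7: +2 new -> 26 infected
Step 8: +0 new -> 26 infected

Answer: 26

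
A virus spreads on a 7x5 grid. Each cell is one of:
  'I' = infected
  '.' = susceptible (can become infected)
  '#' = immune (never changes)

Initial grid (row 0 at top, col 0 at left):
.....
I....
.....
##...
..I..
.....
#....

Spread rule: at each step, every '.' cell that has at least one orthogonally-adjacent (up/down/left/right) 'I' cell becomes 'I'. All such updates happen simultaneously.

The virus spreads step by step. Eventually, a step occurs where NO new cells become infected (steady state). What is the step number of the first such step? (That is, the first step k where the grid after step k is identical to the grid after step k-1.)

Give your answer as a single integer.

Answer: 6

Derivation:
Step 0 (initial): 2 infected
Step 1: +7 new -> 9 infected
Step 2: +10 new -> 19 infected
Step 3: +8 new -> 27 infected
Step 4: +4 new -> 31 infected
Step 5: +1 new -> 32 infected
Step 6: +0 new -> 32 infected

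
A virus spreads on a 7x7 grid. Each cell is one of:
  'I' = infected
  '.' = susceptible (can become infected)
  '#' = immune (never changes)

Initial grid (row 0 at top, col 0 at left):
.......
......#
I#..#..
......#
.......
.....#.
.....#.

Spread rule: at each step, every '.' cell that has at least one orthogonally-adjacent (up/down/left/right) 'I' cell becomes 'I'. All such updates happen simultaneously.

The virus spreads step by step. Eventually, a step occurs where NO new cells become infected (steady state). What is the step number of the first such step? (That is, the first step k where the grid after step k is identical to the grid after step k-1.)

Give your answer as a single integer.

Answer: 11

Derivation:
Step 0 (initial): 1 infected
Step 1: +2 new -> 3 infected
Step 2: +4 new -> 7 infected
Step 3: +5 new -> 12 infected
Step 4: +7 new -> 19 infected
Step 5: +7 new -> 26 infected
Step 6: +6 new -> 32 infected
Step 7: +5 new -> 37 infected
Step 8: +4 new -> 41 infected
Step 9: +1 new -> 42 infected
Step 10: +1 new -> 43 infected
Step 11: +0 new -> 43 infected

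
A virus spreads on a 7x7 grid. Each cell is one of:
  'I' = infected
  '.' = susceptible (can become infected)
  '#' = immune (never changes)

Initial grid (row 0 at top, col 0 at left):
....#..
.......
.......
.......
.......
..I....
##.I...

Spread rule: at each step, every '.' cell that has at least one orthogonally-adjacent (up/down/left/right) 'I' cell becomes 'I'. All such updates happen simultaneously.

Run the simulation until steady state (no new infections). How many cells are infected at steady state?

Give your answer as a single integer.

Answer: 46

Derivation:
Step 0 (initial): 2 infected
Step 1: +5 new -> 7 infected
Step 2: +6 new -> 13 infected
Step 3: +7 new -> 20 infected
Step 4: +7 new -> 27 infected
Step 5: +7 new -> 34 infected
Step 6: +6 new -> 40 infected
Step 7: +3 new -> 43 infected
Step 8: +2 new -> 45 infected
Step 9: +1 new -> 46 infected
Step 10: +0 new -> 46 infected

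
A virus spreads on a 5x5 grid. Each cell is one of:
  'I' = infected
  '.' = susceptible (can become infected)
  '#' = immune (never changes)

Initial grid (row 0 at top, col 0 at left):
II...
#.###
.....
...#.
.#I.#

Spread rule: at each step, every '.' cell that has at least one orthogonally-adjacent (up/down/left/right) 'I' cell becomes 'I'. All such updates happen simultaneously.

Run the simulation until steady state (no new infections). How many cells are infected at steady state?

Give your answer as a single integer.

Answer: 18

Derivation:
Step 0 (initial): 3 infected
Step 1: +4 new -> 7 infected
Step 2: +4 new -> 11 infected
Step 3: +4 new -> 15 infected
Step 4: +2 new -> 17 infected
Step 5: +1 new -> 18 infected
Step 6: +0 new -> 18 infected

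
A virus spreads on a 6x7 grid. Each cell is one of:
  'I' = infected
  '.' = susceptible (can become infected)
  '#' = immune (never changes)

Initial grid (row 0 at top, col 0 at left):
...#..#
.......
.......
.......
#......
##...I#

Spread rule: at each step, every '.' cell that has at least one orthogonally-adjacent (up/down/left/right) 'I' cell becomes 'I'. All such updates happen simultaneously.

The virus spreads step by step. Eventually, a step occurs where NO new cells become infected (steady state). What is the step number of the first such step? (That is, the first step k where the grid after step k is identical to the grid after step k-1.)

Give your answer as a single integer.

Answer: 11

Derivation:
Step 0 (initial): 1 infected
Step 1: +2 new -> 3 infected
Step 2: +4 new -> 7 infected
Step 3: +5 new -> 12 infected
Step 4: +5 new -> 17 infected
Step 5: +6 new -> 23 infected
Step 6: +4 new -> 27 infected
Step 7: +3 new -> 30 infected
Step 8: +3 new -> 33 infected
Step 9: +2 new -> 35 infected
Step 10: +1 new -> 36 infected
Step 11: +0 new -> 36 infected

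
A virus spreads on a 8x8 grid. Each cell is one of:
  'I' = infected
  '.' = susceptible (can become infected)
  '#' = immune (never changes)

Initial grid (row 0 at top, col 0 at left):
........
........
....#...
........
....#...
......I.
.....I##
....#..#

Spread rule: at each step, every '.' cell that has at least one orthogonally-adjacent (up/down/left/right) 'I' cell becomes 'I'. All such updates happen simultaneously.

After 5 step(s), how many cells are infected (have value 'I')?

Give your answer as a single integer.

Step 0 (initial): 2 infected
Step 1: +5 new -> 7 infected
Step 2: +6 new -> 13 infected
Step 3: +6 new -> 19 infected
Step 4: +8 new -> 27 infected
Step 5: +8 new -> 35 infected

Answer: 35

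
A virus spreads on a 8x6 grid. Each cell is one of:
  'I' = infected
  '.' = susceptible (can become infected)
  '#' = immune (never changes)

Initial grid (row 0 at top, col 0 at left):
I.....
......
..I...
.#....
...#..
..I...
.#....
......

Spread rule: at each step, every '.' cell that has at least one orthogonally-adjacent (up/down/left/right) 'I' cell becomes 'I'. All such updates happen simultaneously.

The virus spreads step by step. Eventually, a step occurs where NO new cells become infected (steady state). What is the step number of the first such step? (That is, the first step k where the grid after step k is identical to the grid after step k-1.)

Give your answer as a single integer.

Step 0 (initial): 3 infected
Step 1: +10 new -> 13 infected
Step 2: +11 new -> 24 infected
Step 3: +12 new -> 36 infected
Step 4: +7 new -> 43 infected
Step 5: +2 new -> 45 infected
Step 6: +0 new -> 45 infected

Answer: 6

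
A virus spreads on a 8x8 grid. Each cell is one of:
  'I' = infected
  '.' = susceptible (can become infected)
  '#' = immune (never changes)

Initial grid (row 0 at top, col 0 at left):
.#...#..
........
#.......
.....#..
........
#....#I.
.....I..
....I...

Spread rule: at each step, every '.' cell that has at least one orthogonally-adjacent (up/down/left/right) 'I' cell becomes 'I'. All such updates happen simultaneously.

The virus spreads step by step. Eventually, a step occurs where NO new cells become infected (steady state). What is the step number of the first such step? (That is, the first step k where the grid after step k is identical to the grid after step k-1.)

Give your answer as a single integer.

Step 0 (initial): 3 infected
Step 1: +6 new -> 9 infected
Step 2: +8 new -> 17 infected
Step 3: +7 new -> 24 infected
Step 4: +8 new -> 32 infected
Step 5: +8 new -> 40 infected
Step 6: +5 new -> 45 infected
Step 7: +5 new -> 50 infected
Step 8: +4 new -> 54 infected
Step 9: +2 new -> 56 infected
Step 10: +1 new -> 57 infected
Step 11: +1 new -> 58 infected
Step 12: +0 new -> 58 infected

Answer: 12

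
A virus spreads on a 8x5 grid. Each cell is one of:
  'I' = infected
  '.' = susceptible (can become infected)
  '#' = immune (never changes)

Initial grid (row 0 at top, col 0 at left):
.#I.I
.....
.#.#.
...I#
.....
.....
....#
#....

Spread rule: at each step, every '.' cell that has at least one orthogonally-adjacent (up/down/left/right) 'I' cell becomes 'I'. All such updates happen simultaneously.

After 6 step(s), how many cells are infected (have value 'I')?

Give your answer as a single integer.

Step 0 (initial): 3 infected
Step 1: +5 new -> 8 infected
Step 2: +8 new -> 16 infected
Step 3: +6 new -> 22 infected
Step 4: +6 new -> 28 infected
Step 5: +4 new -> 32 infected
Step 6: +2 new -> 34 infected

Answer: 34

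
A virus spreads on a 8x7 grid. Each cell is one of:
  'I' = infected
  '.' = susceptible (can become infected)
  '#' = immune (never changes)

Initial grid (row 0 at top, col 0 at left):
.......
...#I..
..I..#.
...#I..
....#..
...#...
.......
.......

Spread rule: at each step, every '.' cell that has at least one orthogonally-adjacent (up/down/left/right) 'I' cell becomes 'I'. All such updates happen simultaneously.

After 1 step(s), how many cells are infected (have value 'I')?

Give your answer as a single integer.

Step 0 (initial): 3 infected
Step 1: +8 new -> 11 infected

Answer: 11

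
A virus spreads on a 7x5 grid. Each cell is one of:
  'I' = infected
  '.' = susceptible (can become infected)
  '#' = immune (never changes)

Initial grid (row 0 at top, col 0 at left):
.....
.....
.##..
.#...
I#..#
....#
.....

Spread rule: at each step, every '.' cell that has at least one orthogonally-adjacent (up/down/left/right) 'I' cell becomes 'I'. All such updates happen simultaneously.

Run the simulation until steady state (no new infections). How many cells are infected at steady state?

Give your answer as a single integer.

Step 0 (initial): 1 infected
Step 1: +2 new -> 3 infected
Step 2: +3 new -> 6 infected
Step 3: +3 new -> 9 infected
Step 4: +5 new -> 14 infected
Step 5: +5 new -> 19 infected
Step 6: +4 new -> 23 infected
Step 7: +4 new -> 27 infected
Step 8: +2 new -> 29 infected
Step 9: +0 new -> 29 infected

Answer: 29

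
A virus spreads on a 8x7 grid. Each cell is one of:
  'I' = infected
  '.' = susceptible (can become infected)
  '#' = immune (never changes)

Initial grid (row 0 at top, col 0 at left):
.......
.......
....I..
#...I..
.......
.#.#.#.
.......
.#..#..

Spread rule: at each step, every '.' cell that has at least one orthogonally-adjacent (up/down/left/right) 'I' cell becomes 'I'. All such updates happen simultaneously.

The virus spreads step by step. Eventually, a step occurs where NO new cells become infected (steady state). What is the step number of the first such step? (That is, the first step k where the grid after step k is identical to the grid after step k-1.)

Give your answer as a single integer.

Step 0 (initial): 2 infected
Step 1: +6 new -> 8 infected
Step 2: +10 new -> 18 infected
Step 3: +9 new -> 27 infected
Step 4: +9 new -> 36 infected
Step 5: +7 new -> 43 infected
Step 6: +5 new -> 48 infected
Step 7: +1 new -> 49 infected
Step 8: +1 new -> 50 infected
Step 9: +0 new -> 50 infected

Answer: 9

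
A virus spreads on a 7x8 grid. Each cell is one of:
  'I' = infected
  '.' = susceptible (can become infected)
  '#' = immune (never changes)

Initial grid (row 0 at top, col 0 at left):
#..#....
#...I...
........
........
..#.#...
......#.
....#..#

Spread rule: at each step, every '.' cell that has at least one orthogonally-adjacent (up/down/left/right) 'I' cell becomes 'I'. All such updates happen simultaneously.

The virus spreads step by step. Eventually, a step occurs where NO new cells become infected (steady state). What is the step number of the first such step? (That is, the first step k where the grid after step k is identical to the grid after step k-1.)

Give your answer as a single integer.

Answer: 10

Derivation:
Step 0 (initial): 1 infected
Step 1: +4 new -> 5 infected
Step 2: +6 new -> 11 infected
Step 3: +8 new -> 19 infected
Step 4: +8 new -> 27 infected
Step 5: +6 new -> 33 infected
Step 6: +7 new -> 40 infected
Step 7: +5 new -> 45 infected
Step 8: +2 new -> 47 infected
Step 9: +1 new -> 48 infected
Step 10: +0 new -> 48 infected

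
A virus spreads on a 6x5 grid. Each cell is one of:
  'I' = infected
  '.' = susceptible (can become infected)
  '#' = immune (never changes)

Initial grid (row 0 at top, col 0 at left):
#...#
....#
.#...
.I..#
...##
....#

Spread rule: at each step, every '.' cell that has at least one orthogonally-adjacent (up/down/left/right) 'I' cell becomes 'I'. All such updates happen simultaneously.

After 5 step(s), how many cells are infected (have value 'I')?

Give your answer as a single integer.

Answer: 22

Derivation:
Step 0 (initial): 1 infected
Step 1: +3 new -> 4 infected
Step 2: +6 new -> 10 infected
Step 3: +5 new -> 15 infected
Step 4: +5 new -> 20 infected
Step 5: +2 new -> 22 infected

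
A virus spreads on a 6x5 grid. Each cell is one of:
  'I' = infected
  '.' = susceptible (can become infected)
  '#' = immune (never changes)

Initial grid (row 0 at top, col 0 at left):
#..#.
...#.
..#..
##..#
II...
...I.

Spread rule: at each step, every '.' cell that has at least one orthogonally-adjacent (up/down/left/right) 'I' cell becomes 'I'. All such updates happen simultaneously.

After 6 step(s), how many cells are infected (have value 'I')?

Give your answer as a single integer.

Step 0 (initial): 3 infected
Step 1: +6 new -> 9 infected
Step 2: +3 new -> 12 infected
Step 3: +1 new -> 13 infected
Step 4: +1 new -> 14 infected
Step 5: +1 new -> 15 infected
Step 6: +1 new -> 16 infected

Answer: 16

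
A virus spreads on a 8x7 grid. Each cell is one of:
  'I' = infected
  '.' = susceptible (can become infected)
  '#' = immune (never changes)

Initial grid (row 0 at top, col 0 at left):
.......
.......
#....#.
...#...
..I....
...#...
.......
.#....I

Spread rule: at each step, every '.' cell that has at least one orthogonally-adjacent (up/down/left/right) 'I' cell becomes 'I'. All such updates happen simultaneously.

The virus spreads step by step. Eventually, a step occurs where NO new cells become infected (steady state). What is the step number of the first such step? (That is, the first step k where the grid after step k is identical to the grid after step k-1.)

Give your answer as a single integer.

Answer: 8

Derivation:
Step 0 (initial): 2 infected
Step 1: +6 new -> 8 infected
Step 2: +9 new -> 17 infected
Step 3: +15 new -> 32 infected
Step 4: +7 new -> 39 infected
Step 5: +6 new -> 45 infected
Step 6: +4 new -> 49 infected
Step 7: +2 new -> 51 infected
Step 8: +0 new -> 51 infected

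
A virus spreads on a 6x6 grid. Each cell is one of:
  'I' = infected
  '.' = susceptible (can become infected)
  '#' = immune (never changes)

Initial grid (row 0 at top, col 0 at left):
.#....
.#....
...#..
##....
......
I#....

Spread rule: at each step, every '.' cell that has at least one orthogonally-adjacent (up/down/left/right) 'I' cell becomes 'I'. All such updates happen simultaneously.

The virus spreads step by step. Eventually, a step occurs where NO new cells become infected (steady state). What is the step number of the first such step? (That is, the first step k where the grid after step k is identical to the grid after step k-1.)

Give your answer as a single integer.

Step 0 (initial): 1 infected
Step 1: +1 new -> 2 infected
Step 2: +1 new -> 3 infected
Step 3: +1 new -> 4 infected
Step 4: +3 new -> 7 infected
Step 5: +4 new -> 11 infected
Step 6: +5 new -> 16 infected
Step 7: +6 new -> 22 infected
Step 8: +4 new -> 26 infected
Step 9: +3 new -> 29 infected
Step 10: +1 new -> 30 infected
Step 11: +0 new -> 30 infected

Answer: 11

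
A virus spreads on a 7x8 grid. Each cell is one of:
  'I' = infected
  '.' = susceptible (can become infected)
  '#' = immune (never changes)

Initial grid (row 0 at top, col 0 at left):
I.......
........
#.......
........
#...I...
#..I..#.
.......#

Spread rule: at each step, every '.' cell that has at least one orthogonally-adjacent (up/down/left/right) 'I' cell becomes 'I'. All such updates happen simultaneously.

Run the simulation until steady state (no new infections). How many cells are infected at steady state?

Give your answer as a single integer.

Step 0 (initial): 3 infected
Step 1: +8 new -> 11 infected
Step 2: +11 new -> 22 infected
Step 3: +12 new -> 34 infected
Step 4: +10 new -> 44 infected
Step 5: +4 new -> 48 infected
Step 6: +2 new -> 50 infected
Step 7: +1 new -> 51 infected
Step 8: +0 new -> 51 infected

Answer: 51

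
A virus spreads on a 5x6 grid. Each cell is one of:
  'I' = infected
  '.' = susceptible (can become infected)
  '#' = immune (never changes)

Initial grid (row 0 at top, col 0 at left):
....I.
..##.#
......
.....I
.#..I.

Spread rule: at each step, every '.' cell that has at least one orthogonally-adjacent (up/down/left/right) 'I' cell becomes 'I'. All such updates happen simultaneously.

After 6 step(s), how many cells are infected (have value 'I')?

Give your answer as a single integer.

Step 0 (initial): 3 infected
Step 1: +7 new -> 10 infected
Step 2: +4 new -> 14 infected
Step 3: +3 new -> 17 infected
Step 4: +4 new -> 21 infected
Step 5: +3 new -> 24 infected
Step 6: +2 new -> 26 infected

Answer: 26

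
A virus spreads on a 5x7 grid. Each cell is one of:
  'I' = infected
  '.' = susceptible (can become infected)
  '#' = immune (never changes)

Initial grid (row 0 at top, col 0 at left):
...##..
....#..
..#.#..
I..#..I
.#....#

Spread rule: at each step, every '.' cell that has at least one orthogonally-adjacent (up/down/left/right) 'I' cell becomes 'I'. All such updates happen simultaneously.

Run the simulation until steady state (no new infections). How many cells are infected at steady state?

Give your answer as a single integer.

Step 0 (initial): 2 infected
Step 1: +5 new -> 7 infected
Step 2: +7 new -> 14 infected
Step 3: +6 new -> 20 infected
Step 4: +4 new -> 24 infected
Step 5: +2 new -> 26 infected
Step 6: +1 new -> 27 infected
Step 7: +0 new -> 27 infected

Answer: 27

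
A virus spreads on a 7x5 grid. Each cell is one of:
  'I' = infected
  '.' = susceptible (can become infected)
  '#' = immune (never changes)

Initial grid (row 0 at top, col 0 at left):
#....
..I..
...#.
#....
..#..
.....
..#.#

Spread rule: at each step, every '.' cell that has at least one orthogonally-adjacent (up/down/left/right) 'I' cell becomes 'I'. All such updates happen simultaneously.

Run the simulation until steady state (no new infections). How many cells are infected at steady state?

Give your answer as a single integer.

Answer: 29

Derivation:
Step 0 (initial): 1 infected
Step 1: +4 new -> 5 infected
Step 2: +6 new -> 11 infected
Step 3: +5 new -> 16 infected
Step 4: +3 new -> 19 infected
Step 5: +4 new -> 23 infected
Step 6: +5 new -> 28 infected
Step 7: +1 new -> 29 infected
Step 8: +0 new -> 29 infected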